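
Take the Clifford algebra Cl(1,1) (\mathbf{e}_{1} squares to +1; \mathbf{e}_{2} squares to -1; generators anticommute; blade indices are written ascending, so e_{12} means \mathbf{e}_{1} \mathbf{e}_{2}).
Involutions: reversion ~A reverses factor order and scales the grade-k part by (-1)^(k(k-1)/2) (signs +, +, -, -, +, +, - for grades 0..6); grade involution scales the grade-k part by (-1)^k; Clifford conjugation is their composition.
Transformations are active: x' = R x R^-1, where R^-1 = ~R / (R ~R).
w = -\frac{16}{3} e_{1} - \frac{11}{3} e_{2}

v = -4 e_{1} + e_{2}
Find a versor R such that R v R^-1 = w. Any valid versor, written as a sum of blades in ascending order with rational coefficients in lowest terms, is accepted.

Construction: equal norms (both 15) license R = v + w = -\frac{28}{3} e_{1} - \frac{8}{3} e_{2} — nothing changes along that direction, while (v - w)/2 changes sign, so v maps onto w.
Answer: -\frac{28}{3} e_{1} - \frac{8}{3} e_{2}


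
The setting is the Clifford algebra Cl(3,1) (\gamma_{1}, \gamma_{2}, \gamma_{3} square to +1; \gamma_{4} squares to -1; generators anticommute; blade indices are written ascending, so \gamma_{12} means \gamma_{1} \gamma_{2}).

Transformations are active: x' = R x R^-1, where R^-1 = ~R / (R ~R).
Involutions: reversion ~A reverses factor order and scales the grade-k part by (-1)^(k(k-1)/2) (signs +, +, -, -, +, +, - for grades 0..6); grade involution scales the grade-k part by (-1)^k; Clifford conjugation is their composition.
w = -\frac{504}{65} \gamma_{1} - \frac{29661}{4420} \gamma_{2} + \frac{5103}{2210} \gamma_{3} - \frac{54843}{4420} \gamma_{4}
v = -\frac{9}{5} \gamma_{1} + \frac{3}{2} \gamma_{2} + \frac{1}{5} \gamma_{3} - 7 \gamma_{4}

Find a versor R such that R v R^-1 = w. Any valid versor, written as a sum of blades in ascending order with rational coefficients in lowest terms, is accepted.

A norm check does it: q(v) = q(w) = -\frac{4347}{100}, hence R = v + w = -\frac{621}{65} \gamma_{1} - \frac{23031}{4420} \gamma_{2} + \frac{1109}{442} \gamma_{3} - \frac{85783}{4420} \gamma_{4} realises the map — parallel part kept, (v - w)/2 negated, v carried to w.
Answer: -\frac{621}{65} \gamma_{1} - \frac{23031}{4420} \gamma_{2} + \frac{1109}{442} \gamma_{3} - \frac{85783}{4420} \gamma_{4}


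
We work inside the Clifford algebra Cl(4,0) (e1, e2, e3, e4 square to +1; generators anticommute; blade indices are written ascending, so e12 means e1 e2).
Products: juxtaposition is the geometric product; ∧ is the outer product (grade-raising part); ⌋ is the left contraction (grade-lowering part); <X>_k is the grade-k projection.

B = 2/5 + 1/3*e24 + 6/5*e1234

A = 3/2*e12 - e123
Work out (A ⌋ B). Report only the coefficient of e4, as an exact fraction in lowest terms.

step 1: 6/5*e4 - 9/5*e34
Answer: 6/5


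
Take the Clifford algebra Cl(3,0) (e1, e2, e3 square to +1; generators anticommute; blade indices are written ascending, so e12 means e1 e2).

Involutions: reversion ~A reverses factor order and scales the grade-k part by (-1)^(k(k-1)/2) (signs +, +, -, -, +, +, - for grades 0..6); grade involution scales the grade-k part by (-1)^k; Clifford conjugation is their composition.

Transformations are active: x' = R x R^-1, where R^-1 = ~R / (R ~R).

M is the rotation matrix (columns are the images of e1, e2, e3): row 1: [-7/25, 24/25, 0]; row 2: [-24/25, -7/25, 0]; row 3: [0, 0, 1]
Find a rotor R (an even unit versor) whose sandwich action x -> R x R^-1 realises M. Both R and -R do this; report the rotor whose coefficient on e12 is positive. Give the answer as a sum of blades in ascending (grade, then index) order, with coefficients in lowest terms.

Method: write R = a + b12*e12 + b13*e13 + b23*e23 with a^2 + b12^2 + b13^2 + b23^2 = 1 (so R^-1 = ~R). Expanding the columns R e_j ~R gives tr M = 4a^2 - 1 and, from the antisymmetric part, M21 - M12 = -4a*b12, M13 - M31 = 4a*b13, M32 - M23 = -4a*b23.
Here tr M = 11/25, so a^2 = (1 + tr M)/4 = 9/25 and a = ±3/5. Taking a = 3/5: M21 - M12 = -48/25, M13 - M31 = 0, M32 - M23 = 0, giving b12 = 4/5, b13 = 0, b23 = 0, i.e. R = 3/5 + 4/5*e12.
Its e12 coefficient is already positive.
Answer: 3/5 + 4/5*e12. Why the constraint matters: R and -R act identically through the sandwich — M has trace 11/25 either way — so only the sign condition on e12 picks one of the two preimages.


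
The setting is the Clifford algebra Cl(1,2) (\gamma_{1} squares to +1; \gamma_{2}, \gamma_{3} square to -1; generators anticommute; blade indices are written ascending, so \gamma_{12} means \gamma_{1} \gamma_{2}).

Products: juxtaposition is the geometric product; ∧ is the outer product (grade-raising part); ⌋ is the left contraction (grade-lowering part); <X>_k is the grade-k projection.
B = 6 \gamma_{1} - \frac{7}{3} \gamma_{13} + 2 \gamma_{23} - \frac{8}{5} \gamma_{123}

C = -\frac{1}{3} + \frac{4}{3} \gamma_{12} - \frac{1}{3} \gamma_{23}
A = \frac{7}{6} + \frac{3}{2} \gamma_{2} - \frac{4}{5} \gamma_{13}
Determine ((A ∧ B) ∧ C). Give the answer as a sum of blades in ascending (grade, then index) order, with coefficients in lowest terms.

step 1: 7 \gamma_{1} - 9 \gamma_{12} - \frac{49}{18} \gamma_{13} + \frac{7}{3} \gamma_{23} + \frac{49}{30} \gamma_{123}
step 2: -\frac{7}{3} \gamma_{1} + 3 \gamma_{12} + \frac{49}{54} \gamma_{13} - \frac{7}{9} \gamma_{23} - \frac{259}{90} \gamma_{123}
Answer: -\frac{7}{3} \gamma_{1} + 3 \gamma_{12} + \frac{49}{54} \gamma_{13} - \frac{7}{9} \gamma_{23} - \frac{259}{90} \gamma_{123}


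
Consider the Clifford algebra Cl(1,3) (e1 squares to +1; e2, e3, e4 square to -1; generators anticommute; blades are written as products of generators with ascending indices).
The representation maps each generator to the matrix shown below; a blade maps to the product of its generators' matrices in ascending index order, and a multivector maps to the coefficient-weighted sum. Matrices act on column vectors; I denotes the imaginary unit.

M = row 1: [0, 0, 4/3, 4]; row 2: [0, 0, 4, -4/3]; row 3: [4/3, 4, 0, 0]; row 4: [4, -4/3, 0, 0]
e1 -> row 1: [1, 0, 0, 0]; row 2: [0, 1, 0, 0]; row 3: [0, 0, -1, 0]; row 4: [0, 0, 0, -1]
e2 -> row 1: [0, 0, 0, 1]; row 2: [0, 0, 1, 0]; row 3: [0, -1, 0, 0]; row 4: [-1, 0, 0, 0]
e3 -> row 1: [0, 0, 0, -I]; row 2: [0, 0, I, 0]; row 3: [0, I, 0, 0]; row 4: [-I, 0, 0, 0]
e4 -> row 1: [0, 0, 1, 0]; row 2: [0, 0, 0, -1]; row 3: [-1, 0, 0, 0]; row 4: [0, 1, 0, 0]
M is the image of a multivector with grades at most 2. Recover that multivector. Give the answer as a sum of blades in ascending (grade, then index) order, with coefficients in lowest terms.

Method: the blade images are trace-orthogonal — tr(rho(e_A) rho(e_B)^-1) = 4 if A = B and 0 otherwise — and rho(e_A)^-1 = (e_A)^2 * rho(e_A) with (e_A)^2 = +1 or -1, so the coefficient of e_A in the preimage is (e_A)^2 * tr(M rho(e_A))/4.
Nonzero projections over blades of grade <= 2: e1 e2: (e1 e2)^2 = +1, tr(M rho(e1 e2)) = 16, coefficient 4; e1 e4: (e1 e4)^2 = +1, tr(M rho(e1 e4)) = 16/3, coefficient 4/3. Every other blade of grade <= 2 projects to 0.
Answer: 4*e1 e2 + 4/3*e1 e4


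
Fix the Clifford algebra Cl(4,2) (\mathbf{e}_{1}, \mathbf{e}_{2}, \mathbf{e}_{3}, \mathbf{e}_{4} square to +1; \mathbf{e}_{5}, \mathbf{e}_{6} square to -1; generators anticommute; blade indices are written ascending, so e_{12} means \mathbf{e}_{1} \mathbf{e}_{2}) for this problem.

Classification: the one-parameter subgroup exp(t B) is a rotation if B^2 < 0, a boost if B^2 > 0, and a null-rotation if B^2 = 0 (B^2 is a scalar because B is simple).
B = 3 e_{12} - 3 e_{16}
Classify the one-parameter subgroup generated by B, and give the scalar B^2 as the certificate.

B^2 term by term: the squares give (3)^2*(e_{12})^2 + (-3)^2*(e_{16})^2 = 9*(-1) + 9*(+1) = 0 (each basis 2-blade squares to minus the product of its generators' squares); cross terms between blades sharing an index anticommute and cancel. So B^2 = 0.
Answer: null-rotation, certificate B^2 = 0. No conjugation can change B^2 = 0; the sign gives the class.


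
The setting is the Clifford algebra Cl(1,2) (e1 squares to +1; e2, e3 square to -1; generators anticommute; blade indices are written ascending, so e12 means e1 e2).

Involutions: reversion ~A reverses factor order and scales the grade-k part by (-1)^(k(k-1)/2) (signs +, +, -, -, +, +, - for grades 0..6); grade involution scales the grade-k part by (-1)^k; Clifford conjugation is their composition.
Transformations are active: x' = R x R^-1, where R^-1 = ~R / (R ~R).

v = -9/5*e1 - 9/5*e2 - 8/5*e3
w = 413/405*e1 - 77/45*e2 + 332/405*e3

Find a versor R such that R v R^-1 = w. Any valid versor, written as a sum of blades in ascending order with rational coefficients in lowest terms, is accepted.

R = v + w = -316/405*e1 - 158/45*e2 - 316/405*e3 works: the equal norms (-64/25) guarantee its sandwich swaps v into w.
Answer: -316/405*e1 - 158/45*e2 - 316/405*e3


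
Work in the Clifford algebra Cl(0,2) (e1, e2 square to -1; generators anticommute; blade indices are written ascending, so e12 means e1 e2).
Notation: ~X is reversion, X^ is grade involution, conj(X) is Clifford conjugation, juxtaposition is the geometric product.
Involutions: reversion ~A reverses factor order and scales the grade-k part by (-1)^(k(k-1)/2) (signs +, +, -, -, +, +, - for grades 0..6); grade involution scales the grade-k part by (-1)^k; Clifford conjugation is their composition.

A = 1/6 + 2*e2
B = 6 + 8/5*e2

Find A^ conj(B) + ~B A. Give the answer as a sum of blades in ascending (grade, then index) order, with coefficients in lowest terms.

first term: -11/5 - 184/15*e2
second term: -11/5 + 184/15*e2
Answer: -22/5


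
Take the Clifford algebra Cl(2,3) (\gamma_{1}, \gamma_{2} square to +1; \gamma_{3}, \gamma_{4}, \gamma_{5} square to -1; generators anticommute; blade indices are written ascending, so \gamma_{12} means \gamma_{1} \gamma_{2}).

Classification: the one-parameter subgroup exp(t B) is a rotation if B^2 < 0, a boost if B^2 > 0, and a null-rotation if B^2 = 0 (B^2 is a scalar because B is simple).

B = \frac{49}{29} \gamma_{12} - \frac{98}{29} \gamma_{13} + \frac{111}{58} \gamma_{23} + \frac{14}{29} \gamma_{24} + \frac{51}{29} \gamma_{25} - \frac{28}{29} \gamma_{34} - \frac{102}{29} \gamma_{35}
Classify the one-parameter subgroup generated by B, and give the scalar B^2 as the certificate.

B^2 term by term: the squares give (\frac{49}{29})^2*(\gamma_{12})^2 + (-\frac{98}{29})^2*(\gamma_{13})^2 + (\frac{111}{58})^2*(\gamma_{23})^2 + (\frac{14}{29})^2*(\gamma_{24})^2 + (\frac{51}{29})^2*(\gamma_{25})^2 + (-\frac{28}{29})^2*(\gamma_{34})^2 + (-\frac{102}{29})^2*(\gamma_{35})^2 = \frac{2401}{841}*(-1) + \frac{9604}{841}*(+1) + \frac{12321}{3364}*(+1) + \frac{196}{841}*(+1) + \frac{2601}{841}*(+1) + \frac{784}{841}*(-1) + \frac{10404}{841}*(-1) = \frac{9}{4} (each basis 2-blade squares to minus the product of its generators' squares); cross terms between blades sharing an index anticommute and cancel; the commuting (index-disjoint) pairs give grade-4 terms 2*c*c'*(blade product), which cancel blade by blade — \gamma_{1234}: -\frac{2744}{841} + \frac{2744}{841} = 0; \gamma_{1235}: -\frac{9996}{841} + \frac{9996}{841} = 0; \gamma_{2345}: \frac{2856}{841} - \frac{2856}{841} = 0 — confirming B is simple. So B^2 = \frac{9}{4}.
Answer: boost, certificate B^2 = \frac{9}{4}. B^2 = \frac{9}{4} is basis-independent, so its sign is the whole story.


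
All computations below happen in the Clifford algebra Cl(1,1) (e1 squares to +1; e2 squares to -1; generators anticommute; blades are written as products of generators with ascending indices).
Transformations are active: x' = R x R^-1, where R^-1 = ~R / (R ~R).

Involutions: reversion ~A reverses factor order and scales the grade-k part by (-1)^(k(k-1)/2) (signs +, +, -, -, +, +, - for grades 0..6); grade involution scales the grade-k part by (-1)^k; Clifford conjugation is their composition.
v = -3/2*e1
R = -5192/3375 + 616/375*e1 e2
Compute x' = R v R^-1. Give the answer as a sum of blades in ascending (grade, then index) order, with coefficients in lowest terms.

~R = -5192/3375 - 616/375*e1 e2, and R ~R = -3779072/11390625, so R^-1 = ~R / (-3779072/11390625).
R v = 2596/1125*e1 + 308/125*e2
Answer: 11175/488*e1 + 11151/488*e2


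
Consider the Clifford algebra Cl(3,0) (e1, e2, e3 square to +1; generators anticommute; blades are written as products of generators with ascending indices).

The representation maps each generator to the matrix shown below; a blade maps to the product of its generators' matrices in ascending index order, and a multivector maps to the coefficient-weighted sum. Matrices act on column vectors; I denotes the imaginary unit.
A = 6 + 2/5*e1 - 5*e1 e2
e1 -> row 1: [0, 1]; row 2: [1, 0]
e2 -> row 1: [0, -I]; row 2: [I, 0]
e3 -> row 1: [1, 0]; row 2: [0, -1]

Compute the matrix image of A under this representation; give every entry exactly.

Bivector images (products of the table entries): rho(e1 e2) = rho(e1)rho(e2) = row 1: [I, 0]; row 2: [0, -I].
M = (6)*1 + (2/5)*rho(e1) + (-5)*rho(e1 e2), summed entrywise (1 is the identity matrix):
Answer: row 1: [6 - 5*I, 2/5]; row 2: [2/5, 6 + 5*I]


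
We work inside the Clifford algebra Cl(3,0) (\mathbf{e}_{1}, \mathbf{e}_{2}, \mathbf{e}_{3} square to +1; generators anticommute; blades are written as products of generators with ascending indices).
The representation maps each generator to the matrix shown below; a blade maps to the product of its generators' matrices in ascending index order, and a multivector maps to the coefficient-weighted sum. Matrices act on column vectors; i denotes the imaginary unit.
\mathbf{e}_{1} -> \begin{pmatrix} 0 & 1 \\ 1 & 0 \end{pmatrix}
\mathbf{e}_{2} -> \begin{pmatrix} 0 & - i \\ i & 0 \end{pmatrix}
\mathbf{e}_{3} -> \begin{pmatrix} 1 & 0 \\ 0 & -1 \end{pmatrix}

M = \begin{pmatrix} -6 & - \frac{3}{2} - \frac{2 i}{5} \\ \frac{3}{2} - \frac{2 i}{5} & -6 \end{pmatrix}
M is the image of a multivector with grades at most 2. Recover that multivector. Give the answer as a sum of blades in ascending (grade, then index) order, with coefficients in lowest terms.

Method: 1, rho(e_{1}), rho(e_{2}), rho(e_{3}) form a trace-orthogonal basis of the 2x2 complex matrices (tr(X Y) = 2 if X = Y, else 0), so M = m0*1 + m1*rho(e_{1}) + m2*rho(e_{2}) + m3*rho(e_{3}) with m0 = tr(M)/2 = -6, m1 = tr(M rho(e_{1}))/2 = - \frac{2 i}{5}, m2 = tr(M rho(e_{2}))/2 = - \frac{3 i}{2}, m3 = tr(M rho(e_{3}))/2 = 0.
Multiplying table entries, the bivector images are rho(e_{1} e_{2}) = i*rho(e_{3}), rho(e_{1} e_{3}) = -i*rho(e_{2}), rho(e_{2} e_{3}) = i*rho(e_{1}); with real blade coefficients the real parts of m0..m3 are the coefficients of 1, e_{1}, e_{2}, e_{3} and the imaginary parts give the bivectors (e_{2} e_{3}: Im m1, e_{1} e_{3}: -Im m2, e_{1} e_{2}: Im m3).
Answer: -6 + \frac{3}{2} e_{1} e_{3} - \frac{2}{5} e_{2} e_{3}


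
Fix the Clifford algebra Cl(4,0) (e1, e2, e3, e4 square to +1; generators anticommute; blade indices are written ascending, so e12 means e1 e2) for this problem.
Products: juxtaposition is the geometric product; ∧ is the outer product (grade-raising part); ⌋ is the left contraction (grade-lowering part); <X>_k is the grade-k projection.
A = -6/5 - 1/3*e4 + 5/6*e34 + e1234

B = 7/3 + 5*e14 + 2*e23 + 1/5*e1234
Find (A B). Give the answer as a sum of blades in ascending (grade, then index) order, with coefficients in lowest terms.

step 1: -13/5 + 5/3*e1 - 7/9*e4 - 1/6*e12 + 25/6*e13 - 8*e14 - 37/5*e23 - 5/3*e24 + 35/18*e34 + 1/15*e123 - 2/3*e234 + 157/75*e1234
Answer: -13/5 + 5/3*e1 - 7/9*e4 - 1/6*e12 + 25/6*e13 - 8*e14 - 37/5*e23 - 5/3*e24 + 35/18*e34 + 1/15*e123 - 2/3*e234 + 157/75*e1234


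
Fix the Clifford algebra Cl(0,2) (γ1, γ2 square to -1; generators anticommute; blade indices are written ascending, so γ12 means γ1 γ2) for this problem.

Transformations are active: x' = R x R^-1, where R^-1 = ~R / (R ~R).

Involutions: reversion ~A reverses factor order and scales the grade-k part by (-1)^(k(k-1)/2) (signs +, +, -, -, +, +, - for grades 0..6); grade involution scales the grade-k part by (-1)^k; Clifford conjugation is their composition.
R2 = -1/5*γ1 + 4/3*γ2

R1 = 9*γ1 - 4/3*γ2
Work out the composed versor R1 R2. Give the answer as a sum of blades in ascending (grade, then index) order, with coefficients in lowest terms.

Distribute over the terms of R1 (each basis-blade product reordered to ascending indices, repeated generators contracted through their squares):
(9*γ1) R2 = 9/5 + 12*γ12
(-4/3*γ2) R2 = 16/9 - 4/15*γ12
Summing the partial products and collecting blades:
Answer: 161/45 + 176/15*γ12


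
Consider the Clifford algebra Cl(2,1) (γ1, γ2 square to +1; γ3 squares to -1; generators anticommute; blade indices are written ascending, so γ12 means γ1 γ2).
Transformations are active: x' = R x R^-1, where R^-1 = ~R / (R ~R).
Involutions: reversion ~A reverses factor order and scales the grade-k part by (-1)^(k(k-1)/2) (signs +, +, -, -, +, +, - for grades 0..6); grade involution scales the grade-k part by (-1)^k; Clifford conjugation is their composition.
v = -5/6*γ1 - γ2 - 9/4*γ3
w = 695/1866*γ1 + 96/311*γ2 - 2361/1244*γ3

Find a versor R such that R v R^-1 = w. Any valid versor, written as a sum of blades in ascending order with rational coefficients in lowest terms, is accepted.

Since q(v) = q(w) = -485/144, the sum R = v + w = -430/933*γ1 - 215/311*γ2 - 1290/311*γ3 does the job whenever invertible.
Answer: -430/933*γ1 - 215/311*γ2 - 1290/311*γ3


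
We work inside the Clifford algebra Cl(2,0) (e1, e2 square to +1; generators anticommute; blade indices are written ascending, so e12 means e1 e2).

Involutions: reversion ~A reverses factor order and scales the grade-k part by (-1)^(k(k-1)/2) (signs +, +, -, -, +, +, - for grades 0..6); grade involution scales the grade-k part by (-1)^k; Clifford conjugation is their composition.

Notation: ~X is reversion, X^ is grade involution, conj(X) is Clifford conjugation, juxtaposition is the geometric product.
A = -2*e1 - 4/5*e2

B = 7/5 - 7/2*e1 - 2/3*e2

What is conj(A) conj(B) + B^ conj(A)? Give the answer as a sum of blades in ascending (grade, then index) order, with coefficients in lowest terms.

first term: 113/15 + 14/5*e1 + 28/25*e2 - 22/15*e12
second term: 113/15 + 14/5*e1 + 28/25*e2 + 22/15*e12
Answer: 226/15 + 28/5*e1 + 56/25*e2


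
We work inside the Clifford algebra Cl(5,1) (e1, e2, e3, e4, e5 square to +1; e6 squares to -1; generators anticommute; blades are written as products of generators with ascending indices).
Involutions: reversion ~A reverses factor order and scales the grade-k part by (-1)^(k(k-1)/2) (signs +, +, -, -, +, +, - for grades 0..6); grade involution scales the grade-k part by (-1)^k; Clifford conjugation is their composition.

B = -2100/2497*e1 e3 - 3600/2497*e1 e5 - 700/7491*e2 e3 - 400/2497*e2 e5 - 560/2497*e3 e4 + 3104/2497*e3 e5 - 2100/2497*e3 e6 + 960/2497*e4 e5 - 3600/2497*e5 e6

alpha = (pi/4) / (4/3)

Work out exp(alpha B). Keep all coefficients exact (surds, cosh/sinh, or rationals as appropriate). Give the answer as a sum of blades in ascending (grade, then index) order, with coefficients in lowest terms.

B^2 term by term: the squares give (-2100/2497)^2*(e1 e3)^2 + (-3600/2497)^2*(e1 e5)^2 + (-700/7491)^2*(e2 e3)^2 + (-400/2497)^2*(e2 e5)^2 + (-560/2497)^2*(e3 e4)^2 + (3104/2497)^2*(e3 e5)^2 + (-2100/2497)^2*(e3 e6)^2 + (960/2497)^2*(e4 e5)^2 + (-3600/2497)^2*(e5 e6)^2 = 4410000/6235009*(-1) + 12960000/6235009*(-1) + 490000/56115081*(-1) + 160000/6235009*(-1) + 313600/6235009*(-1) + 9634816/6235009*(-1) + 4410000/6235009*(+1) + 921600/6235009*(-1) + 12960000/6235009*(+1) = -16/9 (each basis 2-blade squares to minus the product of its generators' squares); cross terms between blades sharing an index anticommute and cancel; the commuting (index-disjoint) pairs give grade-4 terms 2*c*c'*(blade product), which cancel blade by blade — e1 e2 e3 e5: -1680000/6235009 + 1680000/6235009 = 0; e1 e3 e4 e5: -4032000/6235009 + 4032000/6235009 = 0; e1 e3 e5 e6: 15120000/6235009 - 15120000/6235009 = 0; e2 e3 e4 e5: -448000/6235009 + 448000/6235009 = 0; e2 e3 e5 e6: 1680000/6235009 - 1680000/6235009 = 0; e3 e4 e5 e6: 4032000/6235009 - 4032000/6235009 = 0 — confirming B is simple. So B^2 = -16/9.
B^2 = -16/9 — since the square is negative, the closed form is circular: l = 4/3, alpha*l = pi/4, so exp(alpha B) = cos(pi/4) + (sin(pi/4)/(4/3))*B = sqrt(2)/2 + (3*sqrt(2)/8)*B.
Answer: sqrt(2)/2 - 1575*sqrt(2)/4994*e1 e3 - 1350*sqrt(2)/2497*e1 e5 - 175*sqrt(2)/4994*e2 e3 - 150*sqrt(2)/2497*e2 e5 - 210*sqrt(2)/2497*e3 e4 + 1164*sqrt(2)/2497*e3 e5 - 1575*sqrt(2)/4994*e3 e6 + 360*sqrt(2)/2497*e4 e5 - 1350*sqrt(2)/2497*e5 e6


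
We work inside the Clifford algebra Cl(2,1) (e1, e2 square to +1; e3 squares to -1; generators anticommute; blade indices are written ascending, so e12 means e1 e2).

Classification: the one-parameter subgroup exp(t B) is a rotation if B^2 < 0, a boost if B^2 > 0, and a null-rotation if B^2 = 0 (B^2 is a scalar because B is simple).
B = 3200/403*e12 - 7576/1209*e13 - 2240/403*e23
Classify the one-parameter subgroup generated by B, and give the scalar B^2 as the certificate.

B^2 term by term: the squares give (3200/403)^2*(e12)^2 + (-7576/1209)^2*(e13)^2 + (-2240/403)^2*(e23)^2 = 10240000/162409*(-1) + 57395776/1461681*(+1) + 5017600/162409*(+1) = 64/9 (each basis 2-blade squares to minus the product of its generators' squares); cross terms between blades sharing an index anticommute and cancel. So B^2 = 64/9.
Answer: boost, certificate B^2 = 64/9. Why this suffices: the scalar 64/9 survives any versor conjugation, so its sign alone determines the class however B is presented.


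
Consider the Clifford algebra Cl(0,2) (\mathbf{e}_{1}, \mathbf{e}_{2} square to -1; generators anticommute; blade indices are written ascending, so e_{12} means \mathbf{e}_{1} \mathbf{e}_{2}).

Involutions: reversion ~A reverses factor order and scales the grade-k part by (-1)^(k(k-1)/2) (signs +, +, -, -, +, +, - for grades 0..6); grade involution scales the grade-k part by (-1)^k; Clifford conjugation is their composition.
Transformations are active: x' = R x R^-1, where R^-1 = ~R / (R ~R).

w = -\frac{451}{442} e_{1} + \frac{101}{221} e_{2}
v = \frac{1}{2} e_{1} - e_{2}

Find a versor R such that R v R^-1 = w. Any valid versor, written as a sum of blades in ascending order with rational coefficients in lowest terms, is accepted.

Reasoning: v^2 = w^2 = -\frac{5}{4} since conjugation preserves the quadratic form; R = v + w = -\frac{115}{221} e_{1} - \frac{120}{221} e_{2} is then valid when invertible, keeping its own part and reversing (v - w)/2.
Answer: -\frac{115}{221} e_{1} - \frac{120}{221} e_{2}


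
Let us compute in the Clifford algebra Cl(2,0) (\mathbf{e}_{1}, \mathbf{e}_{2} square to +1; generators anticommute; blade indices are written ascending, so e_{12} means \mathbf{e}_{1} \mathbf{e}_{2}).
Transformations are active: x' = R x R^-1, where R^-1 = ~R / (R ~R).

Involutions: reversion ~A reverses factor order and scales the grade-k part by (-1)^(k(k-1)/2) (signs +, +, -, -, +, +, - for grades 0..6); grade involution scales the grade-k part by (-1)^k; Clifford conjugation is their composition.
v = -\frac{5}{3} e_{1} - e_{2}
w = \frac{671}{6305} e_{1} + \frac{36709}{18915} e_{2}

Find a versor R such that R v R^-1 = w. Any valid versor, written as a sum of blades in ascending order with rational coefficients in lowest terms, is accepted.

Here q(v) = q(w) = \frac{34}{9}; the classical choice R = v + w = -\frac{29512}{18915} e_{1} + \frac{17794}{18915} e_{2} then realises v -> w under the sandwich.
Answer: -\frac{29512}{18915} e_{1} + \frac{17794}{18915} e_{2}


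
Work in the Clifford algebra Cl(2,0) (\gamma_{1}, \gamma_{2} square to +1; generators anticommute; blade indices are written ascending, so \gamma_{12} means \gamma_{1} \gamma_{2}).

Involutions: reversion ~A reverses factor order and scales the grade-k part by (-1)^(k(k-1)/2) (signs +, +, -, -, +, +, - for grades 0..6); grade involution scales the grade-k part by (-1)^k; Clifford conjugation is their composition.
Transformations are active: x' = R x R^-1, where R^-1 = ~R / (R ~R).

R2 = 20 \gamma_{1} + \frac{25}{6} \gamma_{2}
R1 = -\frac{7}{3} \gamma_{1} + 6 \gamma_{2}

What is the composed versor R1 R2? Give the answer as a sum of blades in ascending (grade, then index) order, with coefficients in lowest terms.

Distribute over the terms of R1 (each basis-blade product reordered to ascending indices, repeated generators contracted through their squares):
(-\frac{7}{3} \gamma_{1}) R2 = -\frac{140}{3} - \frac{175}{18} \gamma_{12}
(6 \gamma_{2}) R2 = 25 - 120 \gamma_{12}
Summing the partial products and collecting blades:
Answer: -\frac{65}{3} - \frac{2335}{18} \gamma_{12}


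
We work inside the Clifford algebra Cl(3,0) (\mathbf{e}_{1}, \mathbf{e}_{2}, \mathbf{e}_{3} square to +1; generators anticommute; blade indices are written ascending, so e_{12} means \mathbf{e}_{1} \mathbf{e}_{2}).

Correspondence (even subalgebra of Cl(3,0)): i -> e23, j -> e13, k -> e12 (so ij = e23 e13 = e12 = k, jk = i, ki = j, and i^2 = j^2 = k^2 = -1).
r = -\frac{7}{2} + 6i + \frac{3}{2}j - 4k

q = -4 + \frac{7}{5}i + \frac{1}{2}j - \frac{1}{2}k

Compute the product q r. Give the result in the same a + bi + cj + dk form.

In blades: q = -4 - \frac{1}{2} e_{12} + \frac{1}{2} e_{13} + \frac{7}{5} e_{23}, r = -\frac{7}{2} - 4 e_{12} + \frac{3}{2} e_{13} + 6 e_{23}.
Distribute q over r term by term (generator squares from the signature, products reordered to ascending indices): (-4)*r = 14 + 16 e_{12} - 6 e_{13} - 24 e_{23}; (-\frac{1}{2} e_{12})*r = -2 + \frac{7}{4} e_{12} - 3 e_{13} + \frac{3}{4} e_{23}; (\frac{1}{2} e_{13})*r = -\frac{3}{4} - 3 e_{12} - \frac{7}{4} e_{13} - 2 e_{23}; (\frac{7}{5} e_{23})*r = -\frac{42}{5} + \frac{21}{10} e_{12} + \frac{28}{5} e_{13} - \frac{49}{10} e_{23}.
Sum: \frac{57}{20} + \frac{337}{20} e_{12} - \frac{103}{20} e_{13} - \frac{603}{20} e_{23}; translating back through the correspondence:
Answer: \frac{57}{20} - \frac{603}{20}i - \frac{103}{20}j + \frac{337}{20}k


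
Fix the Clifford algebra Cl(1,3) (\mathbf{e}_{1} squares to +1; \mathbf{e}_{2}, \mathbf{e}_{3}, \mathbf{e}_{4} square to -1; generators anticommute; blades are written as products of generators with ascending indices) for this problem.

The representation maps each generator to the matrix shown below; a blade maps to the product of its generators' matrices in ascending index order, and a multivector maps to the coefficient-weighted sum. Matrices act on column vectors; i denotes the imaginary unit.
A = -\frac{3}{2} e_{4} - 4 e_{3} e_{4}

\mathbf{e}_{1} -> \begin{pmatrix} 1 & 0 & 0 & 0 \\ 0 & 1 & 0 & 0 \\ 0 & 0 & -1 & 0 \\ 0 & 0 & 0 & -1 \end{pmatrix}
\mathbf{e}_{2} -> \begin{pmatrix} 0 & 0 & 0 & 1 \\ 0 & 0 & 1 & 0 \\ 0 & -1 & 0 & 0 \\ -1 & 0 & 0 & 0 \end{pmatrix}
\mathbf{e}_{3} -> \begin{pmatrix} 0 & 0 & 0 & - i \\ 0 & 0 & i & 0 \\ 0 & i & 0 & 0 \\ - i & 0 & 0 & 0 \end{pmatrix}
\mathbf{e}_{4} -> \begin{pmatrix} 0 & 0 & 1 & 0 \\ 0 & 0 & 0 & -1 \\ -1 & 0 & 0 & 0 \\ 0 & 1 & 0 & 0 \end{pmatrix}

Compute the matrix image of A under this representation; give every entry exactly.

Bivector images (products of the table entries): rho(e_{3} e_{4}) = rho(\mathbf{e}_{3})rho(\mathbf{e}_{4}) = \begin{pmatrix} 0 & - i & 0 & 0 \\ - i & 0 & 0 & 0 \\ 0 & 0 & 0 & - i \\ 0 & 0 & - i & 0 \end{pmatrix}.
M = (-\frac{3}{2})*rho(e_{4}) + (-4)*rho(e_{3} e_{4}), summed entrywise:
Answer: \begin{pmatrix} 0 & 4 i & - \frac{3}{2} & 0 \\ 4 i & 0 & 0 & \frac{3}{2} \\ \frac{3}{2} & 0 & 0 & 4 i \\ 0 & - \frac{3}{2} & 4 i & 0 \end{pmatrix}


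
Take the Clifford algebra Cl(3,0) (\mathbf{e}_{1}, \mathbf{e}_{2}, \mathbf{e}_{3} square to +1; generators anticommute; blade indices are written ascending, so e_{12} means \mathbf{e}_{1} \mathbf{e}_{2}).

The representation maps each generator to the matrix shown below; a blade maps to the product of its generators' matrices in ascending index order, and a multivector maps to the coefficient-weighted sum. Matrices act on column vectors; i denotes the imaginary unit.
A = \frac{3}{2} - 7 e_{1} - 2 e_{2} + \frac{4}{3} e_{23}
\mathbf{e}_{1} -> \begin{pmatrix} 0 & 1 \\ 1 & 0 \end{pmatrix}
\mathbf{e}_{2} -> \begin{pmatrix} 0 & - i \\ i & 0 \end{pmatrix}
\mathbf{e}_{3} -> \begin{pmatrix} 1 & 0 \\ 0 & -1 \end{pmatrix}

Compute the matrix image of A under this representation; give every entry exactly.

Bivector images (products of the table entries): rho(e_{23}) = rho(\mathbf{e}_{2})rho(\mathbf{e}_{3}) = \begin{pmatrix} 0 & i \\ i & 0 \end{pmatrix}.
M = (\frac{3}{2})*1 + (-7)*rho(e_{1}) + (-2)*rho(e_{2}) + (\frac{4}{3})*rho(e_{23}), summed entrywise (1 is the identity matrix):
Answer: \begin{pmatrix} \frac{3}{2} & -7 + \frac{10 i}{3} \\ -7 - \frac{2 i}{3} & \frac{3}{2} \end{pmatrix}


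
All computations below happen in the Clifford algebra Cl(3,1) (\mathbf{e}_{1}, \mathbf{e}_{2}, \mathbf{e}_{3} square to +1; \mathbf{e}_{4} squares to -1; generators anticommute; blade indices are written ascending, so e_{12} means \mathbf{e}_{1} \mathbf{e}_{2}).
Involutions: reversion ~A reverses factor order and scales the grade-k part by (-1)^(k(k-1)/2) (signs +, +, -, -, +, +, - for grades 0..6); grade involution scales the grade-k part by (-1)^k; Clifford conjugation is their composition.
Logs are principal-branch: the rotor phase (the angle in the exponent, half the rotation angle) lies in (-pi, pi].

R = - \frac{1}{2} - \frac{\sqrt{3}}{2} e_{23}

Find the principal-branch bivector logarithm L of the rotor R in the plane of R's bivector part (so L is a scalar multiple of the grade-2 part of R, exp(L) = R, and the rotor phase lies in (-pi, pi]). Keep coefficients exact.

The scalar part of R is - \frac{1}{2}, which fixes the principal-branch rotor phase; the unit plane is then the bivector part divided by the sine of that phase, and L is that plane scaled by the phase.
Concretely: cos(phase) = - \frac{1}{2} gives phase = ±\frac{2 \pi}{3}, and since phase/sin(phase) is even the sign is immaterial: L = (phase/sin(phase)) * <R>_2 = (\frac{4 \sqrt{3} \pi}{9}) * <R>_2.
Answer: - \frac{2 \pi}{3} e_{23}


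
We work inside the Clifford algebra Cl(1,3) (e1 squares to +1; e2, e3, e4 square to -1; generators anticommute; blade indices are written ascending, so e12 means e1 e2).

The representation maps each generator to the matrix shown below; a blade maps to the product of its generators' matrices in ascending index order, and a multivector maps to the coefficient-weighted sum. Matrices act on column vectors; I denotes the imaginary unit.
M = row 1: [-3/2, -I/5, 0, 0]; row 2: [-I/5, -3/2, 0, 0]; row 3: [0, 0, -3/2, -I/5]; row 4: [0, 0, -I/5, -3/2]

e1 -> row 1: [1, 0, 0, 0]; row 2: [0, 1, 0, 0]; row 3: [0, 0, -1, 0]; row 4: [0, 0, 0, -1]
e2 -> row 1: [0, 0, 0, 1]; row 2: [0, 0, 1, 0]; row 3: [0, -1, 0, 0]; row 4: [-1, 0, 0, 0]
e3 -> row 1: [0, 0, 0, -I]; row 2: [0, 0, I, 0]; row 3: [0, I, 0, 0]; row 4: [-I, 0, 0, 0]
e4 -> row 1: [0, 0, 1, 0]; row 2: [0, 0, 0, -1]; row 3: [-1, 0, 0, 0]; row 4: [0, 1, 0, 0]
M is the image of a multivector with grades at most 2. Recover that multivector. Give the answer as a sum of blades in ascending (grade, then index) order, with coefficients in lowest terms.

Method: the blade images are trace-orthogonal — tr(rho(e_A) rho(e_B)^-1) = 4 if A = B and 0 otherwise — and rho(e_A)^-1 = (e_A)^2 * rho(e_A) with (e_A)^2 = +1 or -1, so the coefficient of e_A in the preimage is (e_A)^2 * tr(M rho(e_A))/4.
Nonzero projections over blades of grade <= 2: 1: (1)^2 = +1, tr(M 1) = -6, coefficient -3/2; e34: (e34)^2 = -1, tr(M rho(e34)) = -4/5, coefficient 1/5. Every other blade of grade <= 2 projects to 0.
Answer: -3/2 + 1/5*e34


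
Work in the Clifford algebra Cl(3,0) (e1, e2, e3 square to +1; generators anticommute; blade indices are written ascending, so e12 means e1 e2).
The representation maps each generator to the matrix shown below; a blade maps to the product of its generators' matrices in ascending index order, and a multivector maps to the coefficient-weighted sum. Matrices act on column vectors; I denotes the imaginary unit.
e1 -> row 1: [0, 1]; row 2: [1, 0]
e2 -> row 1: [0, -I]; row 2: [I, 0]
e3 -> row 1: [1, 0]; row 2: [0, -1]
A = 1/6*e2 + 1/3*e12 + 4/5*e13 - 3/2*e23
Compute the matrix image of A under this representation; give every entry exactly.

Bivector images (products of the table entries): rho(e12) = rho(e1)rho(e2) = row 1: [I, 0]; row 2: [0, -I]; rho(e13) = rho(e1)rho(e3) = row 1: [0, -1]; row 2: [1, 0]; rho(e23) = rho(e2)rho(e3) = row 1: [0, I]; row 2: [I, 0].
M = (1/6)*rho(e2) + (1/3)*rho(e12) + (4/5)*rho(e13) + (-3/2)*rho(e23), summed entrywise:
Answer: row 1: [I/3, -4/5 - 5*I/3]; row 2: [4/5 - 4*I/3, -I/3]


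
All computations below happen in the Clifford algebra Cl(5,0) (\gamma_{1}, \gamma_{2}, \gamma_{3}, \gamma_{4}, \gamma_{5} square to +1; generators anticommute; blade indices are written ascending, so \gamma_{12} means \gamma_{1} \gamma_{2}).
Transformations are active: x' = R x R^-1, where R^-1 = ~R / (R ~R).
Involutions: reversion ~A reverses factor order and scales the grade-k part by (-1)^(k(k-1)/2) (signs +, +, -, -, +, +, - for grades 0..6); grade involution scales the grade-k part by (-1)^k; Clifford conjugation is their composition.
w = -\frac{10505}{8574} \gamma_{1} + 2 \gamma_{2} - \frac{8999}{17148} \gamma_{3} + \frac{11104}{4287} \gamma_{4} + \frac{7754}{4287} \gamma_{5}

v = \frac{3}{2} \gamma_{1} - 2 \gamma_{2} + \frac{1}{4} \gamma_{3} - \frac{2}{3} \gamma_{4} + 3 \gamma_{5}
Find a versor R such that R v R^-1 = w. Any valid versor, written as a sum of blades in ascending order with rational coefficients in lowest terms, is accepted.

Reasoning: v^2 = w^2 = \frac{2269}{144} since conjugation preserves the quadratic form; R = v + w = \frac{1178}{4287} \gamma_{1} - \frac{1178}{4287} \gamma_{3} + \frac{8246}{4287} \gamma_{4} + \frac{20615}{4287} \gamma_{5} is then valid when invertible, keeping its own part and reversing (v - w)/2.
Answer: \frac{1178}{4287} \gamma_{1} - \frac{1178}{4287} \gamma_{3} + \frac{8246}{4287} \gamma_{4} + \frac{20615}{4287} \gamma_{5}


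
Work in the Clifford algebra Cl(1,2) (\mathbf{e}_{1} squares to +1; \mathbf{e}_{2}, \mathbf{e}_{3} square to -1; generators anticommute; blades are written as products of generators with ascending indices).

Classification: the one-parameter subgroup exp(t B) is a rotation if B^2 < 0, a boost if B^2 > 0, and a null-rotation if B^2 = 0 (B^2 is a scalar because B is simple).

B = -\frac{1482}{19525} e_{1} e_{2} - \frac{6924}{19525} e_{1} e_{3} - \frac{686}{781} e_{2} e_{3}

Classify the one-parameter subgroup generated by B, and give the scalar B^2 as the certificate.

B^2 term by term: the squares give (-\frac{1482}{19525})^2*(e_{1} e_{2})^2 + (-\frac{6924}{19525})^2*(e_{1} e_{3})^2 + (-\frac{686}{781})^2*(e_{2} e_{3})^2 = \frac{2196324}{381225625}*(+1) + \frac{47941776}{381225625}*(+1) + \frac{470596}{609961}*(-1) = -\frac{16}{25} (each basis 2-blade squares to minus the product of its generators' squares); cross terms between blades sharing an index anticommute and cancel. So B^2 = -\frac{16}{25}.
Answer: rotation, certificate B^2 = -\frac{16}{25}. The invariant at work: B^2 = -\frac{16}{25} is unchanged by conjugation, hence its sign classifies the subgroup whatever basis B is written in.


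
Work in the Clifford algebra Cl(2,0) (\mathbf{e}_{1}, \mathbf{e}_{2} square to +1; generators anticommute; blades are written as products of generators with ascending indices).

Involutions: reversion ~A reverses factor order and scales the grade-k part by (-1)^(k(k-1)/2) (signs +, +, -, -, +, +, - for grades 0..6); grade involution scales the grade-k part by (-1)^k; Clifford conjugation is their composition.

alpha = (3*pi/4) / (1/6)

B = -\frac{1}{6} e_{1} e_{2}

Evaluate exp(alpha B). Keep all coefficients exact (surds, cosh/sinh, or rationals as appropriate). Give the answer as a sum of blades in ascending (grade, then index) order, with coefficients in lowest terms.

B^2 = (-\frac{1}{6})^2*(e_{1} e_{2})^2 = \frac{1}{36}*(-1) = -\frac{1}{36} (a basis 2-blade squares to minus the product of its generators' squares).
B^2 = -\frac{1}{36} — since the square is negative, the closed form is circular: l = \frac{1}{6}, alpha*l = \frac{3 \pi}{4}, so exp(alpha B) = cos(\frac{3 \pi}{4}) + (sin(\frac{3 \pi}{4})/(\frac{1}{6}))*B = - \frac{\sqrt{2}}{2} + (3 \sqrt{2})*B.
Answer: - \frac{\sqrt{2}}{2} - \frac{\sqrt{2}}{2} e_{1} e_{2}


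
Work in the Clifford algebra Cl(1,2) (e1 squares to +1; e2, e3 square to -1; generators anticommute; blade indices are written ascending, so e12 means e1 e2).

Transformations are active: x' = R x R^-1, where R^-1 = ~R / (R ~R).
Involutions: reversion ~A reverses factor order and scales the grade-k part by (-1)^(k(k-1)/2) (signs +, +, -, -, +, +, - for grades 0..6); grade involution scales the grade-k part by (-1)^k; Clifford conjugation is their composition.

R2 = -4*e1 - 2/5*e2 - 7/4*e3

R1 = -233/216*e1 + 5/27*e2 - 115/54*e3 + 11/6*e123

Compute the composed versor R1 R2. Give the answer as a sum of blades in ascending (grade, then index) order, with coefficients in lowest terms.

Distribute over the terms of R2 (each basis-blade product reordered to ascending indices, repeated generators contracted through their squares):
R1 (-4*e1) = 233/54 + 20/27*e12 - 230/27*e13 - 22/3*e23
R1 (-2/5*e2) = 2/27 + 233/540*e12 - 11/15*e13 - 23/27*e23
R1 (-7/4*e3) = -805/216 + 77/24*e12 + 1631/864*e13 - 35/108*e23
Summing the partial products and collecting blades:
Answer: 143/216 + 1577/360*e12 - 31813/4320*e13 - 919/108*e23


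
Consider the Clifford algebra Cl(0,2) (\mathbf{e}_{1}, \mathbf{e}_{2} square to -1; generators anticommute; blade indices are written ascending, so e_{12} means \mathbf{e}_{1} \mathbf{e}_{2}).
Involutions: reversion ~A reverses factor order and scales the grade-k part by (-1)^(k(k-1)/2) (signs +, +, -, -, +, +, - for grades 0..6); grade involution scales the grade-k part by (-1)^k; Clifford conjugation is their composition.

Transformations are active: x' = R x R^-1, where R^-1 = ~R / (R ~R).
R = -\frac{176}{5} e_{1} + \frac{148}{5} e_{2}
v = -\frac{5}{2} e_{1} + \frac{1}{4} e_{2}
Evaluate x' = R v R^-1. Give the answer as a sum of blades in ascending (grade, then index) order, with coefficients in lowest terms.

~R = -\frac{176}{5} e_{1} + \frac{148}{5} e_{2}, and R ~R = -\frac{10576}{5}, so R^-1 = ~R / (-\frac{10576}{5}).
R v = -\frac{477}{5} + \frac{326}{5} e_{12}
Answer: -\frac{4463}{6610} e_{1} + \frac{31993}{13220} e_{2}


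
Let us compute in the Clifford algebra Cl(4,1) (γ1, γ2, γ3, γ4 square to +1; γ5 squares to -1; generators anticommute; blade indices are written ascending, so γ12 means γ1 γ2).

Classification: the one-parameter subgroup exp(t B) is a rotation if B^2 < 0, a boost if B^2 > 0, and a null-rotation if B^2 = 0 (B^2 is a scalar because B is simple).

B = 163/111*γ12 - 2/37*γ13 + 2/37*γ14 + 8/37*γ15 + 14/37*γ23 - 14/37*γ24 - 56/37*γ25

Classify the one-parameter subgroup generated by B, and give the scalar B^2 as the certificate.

B^2 term by term: the squares give (163/111)^2*(γ12)^2 + (-2/37)^2*(γ13)^2 + (2/37)^2*(γ14)^2 + (8/37)^2*(γ15)^2 + (14/37)^2*(γ23)^2 + (-14/37)^2*(γ24)^2 + (-56/37)^2*(γ25)^2 = 26569/12321*(-1) + 4/1369*(-1) + 4/1369*(-1) + 64/1369*(+1) + 196/1369*(-1) + 196/1369*(-1) + 3136/1369*(+1) = -1/9 (each basis 2-blade squares to minus the product of its generators' squares); cross terms between blades sharing an index anticommute and cancel; the commuting (index-disjoint) pairs give grade-4 terms 2*c*c'*(blade product), which cancel blade by blade — γ1234: -56/1369 + 56/1369 = 0; γ1235: -224/1369 + 224/1369 = 0; γ1245: 224/1369 - 224/1369 = 0 — confirming B is simple. So B^2 = -1/9.
Answer: rotation, certificate B^2 = -1/9. Key observation: B^2 = -1/9 is a conjugation invariant, so its sign decides the class regardless of the surface form of B.


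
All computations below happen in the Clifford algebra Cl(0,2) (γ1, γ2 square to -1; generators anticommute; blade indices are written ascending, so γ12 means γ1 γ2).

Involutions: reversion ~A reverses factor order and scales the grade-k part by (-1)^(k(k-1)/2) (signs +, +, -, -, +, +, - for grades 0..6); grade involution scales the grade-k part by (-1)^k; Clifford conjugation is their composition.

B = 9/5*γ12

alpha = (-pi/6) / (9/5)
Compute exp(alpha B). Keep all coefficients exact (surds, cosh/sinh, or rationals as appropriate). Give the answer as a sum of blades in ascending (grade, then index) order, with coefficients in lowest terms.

B^2 = (9/5)^2*(γ12)^2 = 81/25*(-1) = -81/25 (a basis 2-blade squares to minus the product of its generators' squares).
B^2 = -81/25 — since the square is negative, the closed form is circular: l = 9/5, alpha*l = -pi/6, so exp(alpha B) = cos(-pi/6) + (sin(-pi/6)/(9/5))*B = sqrt(3)/2 + (-5/18)*B.
Answer: sqrt(3)/2 - 1/2*γ12
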